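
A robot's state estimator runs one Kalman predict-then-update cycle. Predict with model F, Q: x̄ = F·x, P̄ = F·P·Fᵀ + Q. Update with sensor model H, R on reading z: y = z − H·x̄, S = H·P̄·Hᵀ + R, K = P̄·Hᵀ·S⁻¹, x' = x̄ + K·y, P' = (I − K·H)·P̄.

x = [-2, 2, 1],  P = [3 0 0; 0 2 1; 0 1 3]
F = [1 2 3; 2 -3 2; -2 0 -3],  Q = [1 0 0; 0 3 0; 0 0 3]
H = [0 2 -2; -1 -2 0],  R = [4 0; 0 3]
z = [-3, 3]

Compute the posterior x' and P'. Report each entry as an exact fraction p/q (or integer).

x̄ = F·x = [5, -8, 1]
P̄ = F·P·Fᵀ + Q = [51 7 -39; 7 33 -21; -39 -21 42]
y = z − H·x̄ = [15, -8]
S = H·P̄·Hᵀ + R = [472 -308; -308 214]
K = P̄·Hᵀ·S⁻¹ = [-83/1536 -293/768; 157/1536 -149/768; -21/64 -3/32]
x' = x̄ + K·y = [11123/1536, -7549/1536, -203/64]
P' = (I − K·H)·P̄ = [23941/768 -11531/768 -477/32; -11531/768 5989/768 243/32; -477/32 243/32 33/4]

x' = [11123/1536, -7549/1536, -203/64]
P' = [23941/768 -11531/768 -477/32; -11531/768 5989/768 243/32; -477/32 243/32 33/4]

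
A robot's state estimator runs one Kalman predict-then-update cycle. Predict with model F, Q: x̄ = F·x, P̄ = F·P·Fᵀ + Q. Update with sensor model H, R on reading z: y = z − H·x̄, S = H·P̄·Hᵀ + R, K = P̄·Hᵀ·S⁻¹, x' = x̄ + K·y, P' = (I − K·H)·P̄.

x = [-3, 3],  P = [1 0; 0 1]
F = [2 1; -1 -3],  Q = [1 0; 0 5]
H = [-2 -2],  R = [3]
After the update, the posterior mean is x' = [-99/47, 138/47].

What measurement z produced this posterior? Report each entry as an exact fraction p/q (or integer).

x̄ = F·x = [-3, -6]
P̄ = F·P·Fᵀ + Q = [6 -5; -5 15]
S = H·P̄·Hᵀ + R = [47]
K = P̄·Hᵀ·S⁻¹ = [-2/47; -20/47]
x' − x̄ = [42/47, 420/47] = K·y
y = (KᵀK)⁻¹·Kᵀ·(x' − x̄) = [-21]
z = y + H·x̄ = [-21] + [18] = [-3]

z = [-3]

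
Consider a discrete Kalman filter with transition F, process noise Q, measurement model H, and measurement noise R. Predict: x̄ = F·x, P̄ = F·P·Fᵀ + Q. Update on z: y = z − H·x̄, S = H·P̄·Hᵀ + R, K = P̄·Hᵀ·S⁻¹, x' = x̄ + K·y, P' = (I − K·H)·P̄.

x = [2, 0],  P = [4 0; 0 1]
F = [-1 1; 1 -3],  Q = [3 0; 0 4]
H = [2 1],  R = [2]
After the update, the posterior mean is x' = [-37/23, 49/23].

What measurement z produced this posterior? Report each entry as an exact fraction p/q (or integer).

z = [-1]

x̄ = F·x = [-2, 2]
P̄ = F·P·Fᵀ + Q = [8 -7; -7 17]
S = H·P̄·Hᵀ + R = [23]
K = P̄·Hᵀ·S⁻¹ = [9/23; 3/23]
x' − x̄ = [9/23, 3/23] = K·y
y = (KᵀK)⁻¹·Kᵀ·(x' − x̄) = [1]
z = y + H·x̄ = [1] + [-2] = [-1]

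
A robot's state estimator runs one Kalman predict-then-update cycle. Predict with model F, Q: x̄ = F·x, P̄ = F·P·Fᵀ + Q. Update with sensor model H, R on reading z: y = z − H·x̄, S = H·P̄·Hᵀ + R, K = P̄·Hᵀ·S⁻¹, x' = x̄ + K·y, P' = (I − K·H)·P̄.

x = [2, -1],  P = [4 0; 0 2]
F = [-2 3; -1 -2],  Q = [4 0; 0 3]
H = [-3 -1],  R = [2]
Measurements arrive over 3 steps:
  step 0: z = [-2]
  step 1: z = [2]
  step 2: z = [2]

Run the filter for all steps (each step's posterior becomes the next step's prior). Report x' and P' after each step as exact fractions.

step 0: x' = [37/67, 69/335], P' = [126/67 -334/67; -334/67 5016/335]
step 1: x' = [-146057/454049, -470211/454049], P' = [455568/454049 -1013452/454049; -1013452/454049 2887358/454049]
step 2: x' = [-370523489/281737679, 545373149/281737679], P' = [271848378/281737679 -599681378/281737679; -599681378/281737679 1713112028/281737679]

step 0: x̄ = F·x = [-7, 0]
step 0: P̄ = F·P·Fᵀ + Q = [38 -4; -4 15]
step 0: y = z − H·x̄ = [-23]
step 0: S = H·P̄·Hᵀ + R = [335]
step 0: K = P̄·Hᵀ·S⁻¹ = [-22/67; -3/335]
step 0: x' = x̄ + K·y = [37/67, 69/335]
step 0: P' = (I − K·H)·P̄ = [126/67 -334/67; -334/67 5016/335]
step 1: x̄ = F·x = [-163/335, -323/335]
step 1: P̄ = F·P·Fᵀ + Q = [69044/335 -30506/335; -30506/335 15019/335]
step 1: y = z − H·x̄ = [-142/335]
step 1: S = H·P̄·Hᵀ + R = [454049/335]
step 1: K = P̄·Hᵀ·S⁻¹ = [-176626/454049; 76499/454049]
step 1: x' = x̄ + K·y = [-146057/454049, -470211/454049]
step 1: P' = (I − K·H)·P̄ = [455568/454049 -1013452/454049; -1013452/454049 2887358/454049]
step 2: x̄ = F·x = [-1118519/454049, 1086479/454049]
step 2: P̄ = F·P·Fᵀ + Q = [41786114/454049 -17426464/454049; -17426464/454049 9313339/454049]
step 2: y = z − H·x̄ = [-1360980/454049]
step 2: S = H·P̄·Hᵀ + R = [281737679/454049]
step 2: K = P̄·Hᵀ·S⁻¹ = [-107931878/281737679; 42966053/281737679]
step 2: x' = x̄ + K·y = [-370523489/281737679, 545373149/281737679]
step 2: P' = (I − K·H)·P̄ = [271848378/281737679 -599681378/281737679; -599681378/281737679 1713112028/281737679]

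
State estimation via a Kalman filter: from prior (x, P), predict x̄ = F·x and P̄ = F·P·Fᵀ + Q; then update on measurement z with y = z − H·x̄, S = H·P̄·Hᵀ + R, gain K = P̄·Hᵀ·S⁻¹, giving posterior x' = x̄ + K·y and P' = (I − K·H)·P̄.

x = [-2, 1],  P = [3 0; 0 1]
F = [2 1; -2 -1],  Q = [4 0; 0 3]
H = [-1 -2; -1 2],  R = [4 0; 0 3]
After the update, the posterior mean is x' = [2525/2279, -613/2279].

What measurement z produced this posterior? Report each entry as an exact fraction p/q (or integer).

z = [-1, -2]

x̄ = F·x = [-3, 3]
P̄ = F·P·Fᵀ + Q = [17 -13; -13 16]
S = H·P̄·Hᵀ + R = [33 -47; -47 136]
K = P̄·Hᵀ·S⁻¹ = [-797/2279 -996/2279; -469/2279 592/2279]
x' − x̄ = [9362/2279, -7450/2279] = K·y
y = (KᵀK)⁻¹·Kᵀ·(x' − x̄) = [2, -11]
z = y + H·x̄ = [2, -11] + [-3, 9] = [-1, -2]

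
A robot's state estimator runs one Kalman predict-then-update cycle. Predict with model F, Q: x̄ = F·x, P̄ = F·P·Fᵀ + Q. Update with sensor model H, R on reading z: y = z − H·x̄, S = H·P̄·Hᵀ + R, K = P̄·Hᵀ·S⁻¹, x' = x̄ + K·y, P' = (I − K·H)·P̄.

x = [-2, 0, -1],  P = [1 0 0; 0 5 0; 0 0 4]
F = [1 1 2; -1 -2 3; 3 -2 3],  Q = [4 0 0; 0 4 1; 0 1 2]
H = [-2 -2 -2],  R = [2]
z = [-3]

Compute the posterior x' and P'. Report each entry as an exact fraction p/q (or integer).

x' = [-844/645, 3323/645, -509/215]
P' = [10498/645 -5951/645 -1497/215; -5951/645 6577/645 -166/215; -1497/215 -166/215 1709/215]

x̄ = F·x = [-4, -1, -9]
P̄ = F·P·Fᵀ + Q = [26 13 17; 13 61 54; 17 54 67]
y = z − H·x̄ = [-31]
S = H·P̄·Hᵀ + R = [1290]
K = P̄·Hᵀ·S⁻¹ = [-56/645; -128/645; -46/215]
x' = x̄ + K·y = [-844/645, 3323/645, -509/215]
P' = (I − K·H)·P̄ = [10498/645 -5951/645 -1497/215; -5951/645 6577/645 -166/215; -1497/215 -166/215 1709/215]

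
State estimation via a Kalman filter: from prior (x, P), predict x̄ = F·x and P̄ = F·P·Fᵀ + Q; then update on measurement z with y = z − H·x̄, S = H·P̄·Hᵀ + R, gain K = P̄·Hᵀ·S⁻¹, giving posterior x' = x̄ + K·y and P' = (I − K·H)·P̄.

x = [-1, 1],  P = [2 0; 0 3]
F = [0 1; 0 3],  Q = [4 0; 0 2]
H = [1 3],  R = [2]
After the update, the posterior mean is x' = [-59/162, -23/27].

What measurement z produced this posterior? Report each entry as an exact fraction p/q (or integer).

z = [-3]

x̄ = F·x = [1, 3]
P̄ = F·P·Fᵀ + Q = [7 9; 9 29]
S = H·P̄·Hᵀ + R = [324]
K = P̄·Hᵀ·S⁻¹ = [17/162; 8/27]
x' − x̄ = [-221/162, -104/27] = K·y
y = (KᵀK)⁻¹·Kᵀ·(x' − x̄) = [-13]
z = y + H·x̄ = [-13] + [10] = [-3]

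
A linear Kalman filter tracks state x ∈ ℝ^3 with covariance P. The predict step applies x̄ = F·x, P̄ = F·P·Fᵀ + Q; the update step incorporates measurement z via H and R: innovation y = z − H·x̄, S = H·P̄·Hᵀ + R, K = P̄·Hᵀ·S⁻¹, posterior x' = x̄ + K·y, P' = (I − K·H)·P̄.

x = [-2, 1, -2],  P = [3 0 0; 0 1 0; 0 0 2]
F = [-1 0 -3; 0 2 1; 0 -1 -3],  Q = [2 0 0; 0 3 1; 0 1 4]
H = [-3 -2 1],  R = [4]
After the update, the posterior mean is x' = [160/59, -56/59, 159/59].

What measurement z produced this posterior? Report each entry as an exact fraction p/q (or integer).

x̄ = F·x = [8, 0, 5]
P̄ = F·P·Fᵀ + Q = [23 -6 18; -6 9 -7; 18 -7 23]
S = H·P̄·Hᵀ + R = [118]
K = P̄·Hᵀ·S⁻¹ = [-39/118; -7/118; -17/118]
x' − x̄ = [-312/59, -56/59, -136/59] = K·y
y = (KᵀK)⁻¹·Kᵀ·(x' − x̄) = [16]
z = y + H·x̄ = [16] + [-19] = [-3]

z = [-3]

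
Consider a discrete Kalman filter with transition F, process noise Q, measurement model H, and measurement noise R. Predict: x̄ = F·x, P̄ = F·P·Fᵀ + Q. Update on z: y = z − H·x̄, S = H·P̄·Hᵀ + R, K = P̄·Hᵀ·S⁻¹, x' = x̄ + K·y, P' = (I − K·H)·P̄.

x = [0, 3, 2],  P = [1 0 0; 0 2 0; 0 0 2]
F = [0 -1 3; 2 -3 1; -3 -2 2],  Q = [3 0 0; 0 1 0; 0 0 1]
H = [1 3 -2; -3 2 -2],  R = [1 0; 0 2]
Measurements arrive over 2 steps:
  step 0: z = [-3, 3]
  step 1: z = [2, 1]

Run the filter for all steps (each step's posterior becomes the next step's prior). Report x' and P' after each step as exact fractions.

step 0: x' = [-3966/21899, -455707/87596, -279359/43798], P' = [9450/21899 -23821/21899 -32918/21899; -23821/21899 418655/87596 283691/43798; -32918/21899 283691/43798 195945/21899]
step 1: x' = [-2311630541/4359026703, 3828833012/1453008901, 12209385779/4359026703], P' = [989990642/4359026703 -283511722/1453008901 -1201916378/4359026703; -283511722/1453008901 1225959598/1453008901 1565890952/1453008901; -1201916378/4359026703 1565890952/1453008901 6704722457/4359026703]

step 0: x̄ = F·x = [3, -7, -2]
step 0: P̄ = F·P·Fᵀ + Q = [23 12 16; 12 25 10; 16 10 26]
step 0: y = z − H·x̄ = [11, 22]
step 0: S = H·P̄·Hᵀ + R = [241 65; 65 381]
step 0: K = P̄·Hᵀ·S⁻¹ = [3823/21899 -5078/21899; 25917/87596 -5801/87596; 1457/43798 -9445/43798]
step 0: x' = x̄ + K·y = [-3966/21899, -455707/87596, -279359/43798]
step 0: P' = (I − K·H)·P̄ = [9450/21899 -23821/21899 -32918/21899; -23821/21899 418655/87596 283691/43798; -32918/21899 283691/43798 195945/21899]
step 1: x̄ = F·x = [-1220447/87596, 776675/87596, -79215/43798]
step 1: P̄ = F·P·Fᵀ + Q = [4331171/87596 -2665979/87596 950065/43798; -2665979/87596 2002899/87596 -647229/43798; 950065/43798 -647229/43798 283784/21899]
step 1: y = z − H·x̄ = [-625623/43798, -5443955/87596]
step 1: S = H·P̄·Hᵀ + R = [4730626/21899 21385689/43798; 21385689/43798 116856843/87596]
step 1: K = P̄·Hᵀ·S⁻¹ = [280739300/1453008901 -1133604751/4359026703; 262585168/1453008901 85336229/1453008901; -172780908/1453008901 -204175034/4359026703]
step 1: x' = x̄ + K·y = [-2311630541/4359026703, 3828833012/1453008901, 12209385779/4359026703]
step 1: P' = (I − K·H)·P̄ = [989990642/4359026703 -283511722/1453008901 -1201916378/4359026703; -283511722/1453008901 1225959598/1453008901 1565890952/1453008901; -1201916378/4359026703 1565890952/1453008901 6704722457/4359026703]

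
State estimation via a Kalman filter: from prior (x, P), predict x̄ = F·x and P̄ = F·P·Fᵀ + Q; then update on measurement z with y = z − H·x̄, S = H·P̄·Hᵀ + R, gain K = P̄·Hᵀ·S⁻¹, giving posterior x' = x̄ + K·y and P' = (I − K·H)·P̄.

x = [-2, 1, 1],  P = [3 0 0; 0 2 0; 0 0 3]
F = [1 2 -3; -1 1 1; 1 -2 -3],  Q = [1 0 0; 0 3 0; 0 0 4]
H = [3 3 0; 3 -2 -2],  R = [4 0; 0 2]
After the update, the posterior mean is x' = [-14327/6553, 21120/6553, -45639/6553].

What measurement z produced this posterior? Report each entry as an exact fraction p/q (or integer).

x̄ = F·x = [-3, 4, -7]
P̄ = F·P·Fᵀ + Q = [39 -8 22; -8 11 -16; 22 -16 42]
S = H·P̄·Hᵀ + R = [310 225; 225 269]
K = P̄·Hᵀ·S⁻¹ = [4992/32765 1333/6553; 5571/32765 -1273/6553; 1692/32765 58/6553]
x' − x̄ = [5332/6553, -5092/6553, 232/6553] = K·y
y = (KᵀK)⁻¹·Kᵀ·(x' − x̄) = [0, 4]
z = y + H·x̄ = [0, 4] + [3, -3] = [3, 1]

z = [3, 1]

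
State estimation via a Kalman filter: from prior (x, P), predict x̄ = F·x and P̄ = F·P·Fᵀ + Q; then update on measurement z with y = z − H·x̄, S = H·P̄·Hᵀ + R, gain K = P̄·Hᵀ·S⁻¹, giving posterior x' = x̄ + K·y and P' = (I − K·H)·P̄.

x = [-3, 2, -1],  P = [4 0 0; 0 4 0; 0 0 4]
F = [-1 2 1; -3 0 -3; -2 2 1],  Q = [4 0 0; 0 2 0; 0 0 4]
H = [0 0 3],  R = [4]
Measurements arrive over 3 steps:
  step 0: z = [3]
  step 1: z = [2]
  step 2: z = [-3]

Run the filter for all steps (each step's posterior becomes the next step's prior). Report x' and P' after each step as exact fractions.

step 0: x̄ = F·x = [6, 12, 9]
step 0: P̄ = F·P·Fᵀ + Q = [28 0 28; 0 74 12; 28 12 40]
step 0: y = z − H·x̄ = [-24]
step 0: S = H·P̄·Hᵀ + R = [364]
step 0: K = P̄·Hᵀ·S⁻¹ = [3/13; 9/91; 30/91]
step 0: x' = x̄ + K·y = [6/13, 876/91, 99/91]
step 0: P' = (I − K·H)·P̄ = [112/13 -108/13 4/13; -108/13 6410/91 12/91; 4/13 12/91 40/91]
step 1: x̄ = F·x = [1809/91, -423/91, 1767/91]
step 1: P̄ = F·P·Fᵀ + Q = [29844/91 6696/91 31748/91; 6696/91 8102/91 9132/91; 31748/91 9132/91 35164/91]
step 1: y = z − H·x̄ = [-5119/91]
step 1: S = H·P̄·Hᵀ + R = [316840/91]
step 1: K = P̄·Hᵀ·S⁻¹ = [23811/79210; 6849/79210; 26373/79210]
step 1: x' = x̄ + K·y = [235191/79210, -753471/79210, 54513/79210]
step 1: P' = (I − K·H)·P̄ = [527958/39605 -669978/39605 15874/39605; -669978/39605 2495188/39605 4566/39605; 15874/39605 4566/39605 17582/39605]
step 2: x̄ = F·x = [-168762/7921, -434556/39605, -1922811/79210]
step 2: P̄ = F·P·Fᵀ + Q = [2670228/7921 1104720/7921 3008952/7921; 1104720/7921 5274802/39605 7155096/39605; 3008952/7921 7155096/39605 17583178/39605]
step 2: y = z − H·x̄ = [5530803/79210]
step 2: S = H·P̄·Hᵀ + R = [158407022/39605]
step 2: K = P̄·Hᵀ·S⁻¹ = [22567140/79203511; 10732644/79203511; 26374767/79203511]
step 2: x' = x̄ + K·y = [-111741240/79203511, -119638710/79203511, -81047112/79203511]
step 2: P' = (I − K·H)·P̄ = [982339308/79203511 -1184740464/79203511 30089520/79203511; -1184740464/79203511 4731815270/79203511 14310192/79203511; 30089520/79203511 14310192/79203511 35166356/79203511]

step 0: x' = [6/13, 876/91, 99/91], P' = [112/13 -108/13 4/13; -108/13 6410/91 12/91; 4/13 12/91 40/91]
step 1: x' = [235191/79210, -753471/79210, 54513/79210], P' = [527958/39605 -669978/39605 15874/39605; -669978/39605 2495188/39605 4566/39605; 15874/39605 4566/39605 17582/39605]
step 2: x' = [-111741240/79203511, -119638710/79203511, -81047112/79203511], P' = [982339308/79203511 -1184740464/79203511 30089520/79203511; -1184740464/79203511 4731815270/79203511 14310192/79203511; 30089520/79203511 14310192/79203511 35166356/79203511]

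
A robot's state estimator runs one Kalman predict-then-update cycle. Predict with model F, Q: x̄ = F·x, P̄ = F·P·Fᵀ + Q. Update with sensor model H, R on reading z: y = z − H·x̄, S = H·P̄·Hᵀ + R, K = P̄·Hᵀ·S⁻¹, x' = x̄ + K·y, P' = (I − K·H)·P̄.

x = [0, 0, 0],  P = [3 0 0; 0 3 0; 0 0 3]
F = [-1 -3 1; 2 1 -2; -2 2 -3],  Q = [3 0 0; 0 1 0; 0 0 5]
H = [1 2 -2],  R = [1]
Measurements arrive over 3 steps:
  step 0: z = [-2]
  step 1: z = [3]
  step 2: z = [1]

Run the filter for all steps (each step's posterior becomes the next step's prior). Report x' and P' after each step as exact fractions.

step 0: x' = [-72/277, -22/277, 218/277], P' = [8676/277 -6213/277 -1893/277; -6213/277 7635/277 4523/277; -1893/277 4523/277 3631/277]
step 1: x' = [188551/125164, -1585351/876148, -2239359/876148], P' = [5029737/125164 1565521/125164 4073673/125164; 1565521/125164 6472787/876148 11874791/876148; 4073673/125164 11874791/876148 26250787/876148]
step 2: x' = [1252749424/444423907, 11868304958/2222119535, 13884332986/2222119535], P' = [10406880143/444423907 2279016167/444423907 7512006947/444423907; 2279016167/444423907 9439357818/2222119535 15037813976/2222119535; 7512006947/444423907 15037813976/2222119535 34347934702/2222119535]

step 0: x̄ = F·x = [0, 0, 0]
step 0: P̄ = F·P·Fᵀ + Q = [36 -21 -21; -21 28 12; -21 12 56]
step 0: y = z − H·x̄ = [-2]
step 0: S = H·P̄·Hᵀ + R = [277]
step 0: K = P̄·Hᵀ·S⁻¹ = [36/277; 11/277; -109/277]
step 0: x' = x̄ + K·y = [-72/277, -22/277, 218/277]
step 0: P' = (I − K·H)·P̄ = [8676/277 -6213/277 -1893/277; -6213/277 7635/277 4523/277; -1893/277 4523/277 3631/277]
step 1: x̄ = F·x = [356/277, -602/277, -2]
step 1: P̄ = F·P·Fᵀ + Q = [21223/277 20061/277 -59; 20061/277 29340/277 -137; -59 -137 260]
step 1: y = z − H·x̄ = [571/277]
step 1: S = H·P̄·Hᵀ + R = [876148/277]
step 1: K = P̄·Hᵀ·S⁻¹ = [13433/125164; 154639/876148; -236281/876148]
step 1: x' = x̄ + K·y = [188551/125164, -1585351/876148, -2239359/876148]
step 1: P' = (I − K·H)·P̄ = [5029737/125164 1565521/125164 4073673/125164; 1565521/125164 6472787/876148 11874791/876148; 4073673/125164 11874791/876148 26250787/876148]
step 2: x̄ = F·x = [1196837/876148, 5533081/876148, 907661/876148]
step 2: P̄ = F·P·Fᵀ + Q = [59814187/876148 -21860401/876148 155800235/876148; -21860401/876148 21394455/876148 -88620005/876148; 155800235/876148 -88620005/876148 519383471/876148]
step 2: y = z − H·x̄ = [-9571529/876148]
step 2: S = H·P̄·Hᵀ + R = [2222119535/876148]
step 2: K = P̄·Hᵀ·S⁻¹ = [-59101417/444423907; 198168519/2222119535; -1060206717/2222119535]
step 2: x' = x̄ + K·y = [1252749424/444423907, 11868304958/2222119535, 13884332986/2222119535]
step 2: P' = (I − K·H)·P̄ = [10406880143/444423907 2279016167/444423907 7512006947/444423907; 2279016167/444423907 9439357818/2222119535 15037813976/2222119535; 7512006947/444423907 15037813976/2222119535 34347934702/2222119535]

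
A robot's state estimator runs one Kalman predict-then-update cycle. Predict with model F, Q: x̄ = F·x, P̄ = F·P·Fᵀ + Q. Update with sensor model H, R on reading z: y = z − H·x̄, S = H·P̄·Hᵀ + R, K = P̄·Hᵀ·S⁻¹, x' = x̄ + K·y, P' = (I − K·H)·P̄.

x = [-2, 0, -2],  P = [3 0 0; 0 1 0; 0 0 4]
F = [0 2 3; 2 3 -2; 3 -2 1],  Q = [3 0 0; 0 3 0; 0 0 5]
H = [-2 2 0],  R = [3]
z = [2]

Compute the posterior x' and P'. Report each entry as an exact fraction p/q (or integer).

x' = [-1654/479, -1160/479, -3752/479]
P' = [5713/479 5530/479 2856/479; 5530/479 5704/479 2844/479; 2856/479 2844/479 19096/479]

x̄ = F·x = [-6, 0, -8]
P̄ = F·P·Fᵀ + Q = [43 -18 8; -18 40 4; 8 4 40]
y = z − H·x̄ = [-10]
S = H·P̄·Hᵀ + R = [479]
K = P̄·Hᵀ·S⁻¹ = [-122/479; 116/479; -8/479]
x' = x̄ + K·y = [-1654/479, -1160/479, -3752/479]
P' = (I − K·H)·P̄ = [5713/479 5530/479 2856/479; 5530/479 5704/479 2844/479; 2856/479 2844/479 19096/479]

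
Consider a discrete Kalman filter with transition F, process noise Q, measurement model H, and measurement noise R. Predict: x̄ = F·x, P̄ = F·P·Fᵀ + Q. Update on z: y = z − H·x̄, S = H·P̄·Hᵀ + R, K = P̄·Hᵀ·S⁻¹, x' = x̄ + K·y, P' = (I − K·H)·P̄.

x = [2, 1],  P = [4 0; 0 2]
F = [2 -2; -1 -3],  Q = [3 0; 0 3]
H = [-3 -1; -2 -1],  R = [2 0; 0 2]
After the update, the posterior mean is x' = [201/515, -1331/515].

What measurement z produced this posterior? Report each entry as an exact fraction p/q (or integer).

z = [2, 1]

x̄ = F·x = [2, -5]
P̄ = F·P·Fᵀ + Q = [27 4; 4 25]
S = H·P̄·Hᵀ + R = [294 207; 207 151]
K = P̄·Hᵀ·S⁻¹ = [-829/1545 181/515; 1244/1545 -681/515]
x' − x̄ = [-829/515, 1244/515] = K·y
y = (KᵀK)⁻¹·Kᵀ·(x' − x̄) = [3, 0]
z = y + H·x̄ = [3, 0] + [-1, 1] = [2, 1]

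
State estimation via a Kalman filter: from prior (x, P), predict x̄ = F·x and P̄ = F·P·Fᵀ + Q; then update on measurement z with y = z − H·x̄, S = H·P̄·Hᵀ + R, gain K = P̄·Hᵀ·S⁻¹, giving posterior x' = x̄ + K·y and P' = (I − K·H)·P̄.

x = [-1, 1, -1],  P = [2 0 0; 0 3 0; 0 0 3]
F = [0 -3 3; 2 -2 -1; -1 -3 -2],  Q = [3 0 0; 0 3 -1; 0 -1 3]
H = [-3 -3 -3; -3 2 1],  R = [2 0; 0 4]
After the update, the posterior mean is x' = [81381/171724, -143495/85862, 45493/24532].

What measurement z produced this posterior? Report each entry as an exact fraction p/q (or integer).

z = [-2, -3]

x̄ = F·x = [-6, -3, 0]
P̄ = F·P·Fᵀ + Q = [57 9 9; 9 26 19; 9 19 44]
S = H·P̄·Hᵀ + R = [1811 135; 135 579]
K = P̄·Hᵀ·S⁻¹ = [-36945/343448 -76803/343448; -16623/171724 50777/515172; -6309/49064 18395/147192]
x' − x̄ = [1111725/171724, 114091/85862, 45493/24532] = K·y
y = (KᵀK)⁻¹·Kᵀ·(x' − x̄) = [-29, -15]
z = y + H·x̄ = [-29, -15] + [27, 12] = [-2, -3]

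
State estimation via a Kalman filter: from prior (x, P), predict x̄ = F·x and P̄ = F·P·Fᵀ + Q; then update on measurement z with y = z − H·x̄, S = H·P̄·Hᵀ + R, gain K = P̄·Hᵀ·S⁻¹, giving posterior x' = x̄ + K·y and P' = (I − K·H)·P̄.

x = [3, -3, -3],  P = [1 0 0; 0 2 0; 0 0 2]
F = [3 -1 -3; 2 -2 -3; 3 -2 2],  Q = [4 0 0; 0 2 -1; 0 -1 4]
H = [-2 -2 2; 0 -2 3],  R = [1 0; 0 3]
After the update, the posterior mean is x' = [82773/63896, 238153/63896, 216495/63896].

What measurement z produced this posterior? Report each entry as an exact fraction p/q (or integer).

x̄ = F·x = [21, 21, 9]
P̄ = F·P·Fᵀ + Q = [33 28 1; 28 32 1; 1 1 29]
S = H·P̄·Hᵀ + R = [585 398; 398 380]
K = P̄·Hᵀ·S⁻¹ = [-12253/31948 16755/63896; -10281/31948 11279/63896; -6655/31948 28233/63896]
x' − x̄ = [-1259043/63896, -1103663/63896, -358569/63896] = K·y
y = (KᵀK)⁻¹·Kᵀ·(x' − x̄) = [63, 17]
z = y + H·x̄ = [63, 17] + [-66, -15] = [-3, 2]

z = [-3, 2]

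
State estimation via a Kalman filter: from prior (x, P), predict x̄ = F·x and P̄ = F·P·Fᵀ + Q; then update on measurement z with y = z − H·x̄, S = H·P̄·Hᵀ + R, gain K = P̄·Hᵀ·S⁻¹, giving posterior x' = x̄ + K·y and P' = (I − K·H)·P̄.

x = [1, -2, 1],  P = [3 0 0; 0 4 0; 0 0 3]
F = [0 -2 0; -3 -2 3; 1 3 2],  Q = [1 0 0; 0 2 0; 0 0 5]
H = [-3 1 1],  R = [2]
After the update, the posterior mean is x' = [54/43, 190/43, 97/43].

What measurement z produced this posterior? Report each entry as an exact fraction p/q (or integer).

z = [3]

x̄ = F·x = [4, 4, -3]
P̄ = F·P·Fᵀ + Q = [17 16 -24; 16 72 -15; -24 -15 56]
S = H·P̄·Hᵀ + R = [301]
K = P̄·Hᵀ·S⁻¹ = [-59/301; 9/301; 113/301]
x' − x̄ = [-118/43, 18/43, 226/43] = K·y
y = (KᵀK)⁻¹·Kᵀ·(x' − x̄) = [14]
z = y + H·x̄ = [14] + [-11] = [3]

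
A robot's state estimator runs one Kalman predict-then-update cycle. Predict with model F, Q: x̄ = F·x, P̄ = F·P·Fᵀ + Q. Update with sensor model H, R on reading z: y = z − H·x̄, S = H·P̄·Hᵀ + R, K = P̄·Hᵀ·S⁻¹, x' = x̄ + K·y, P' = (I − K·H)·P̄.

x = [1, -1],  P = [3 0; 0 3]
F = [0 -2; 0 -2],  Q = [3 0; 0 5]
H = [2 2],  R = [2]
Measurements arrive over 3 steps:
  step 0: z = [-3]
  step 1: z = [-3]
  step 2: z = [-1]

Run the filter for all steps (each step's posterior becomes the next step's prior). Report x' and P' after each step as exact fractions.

step 0: x' = [-71/113, -93/113], P' = [237/113 -210/113; -210/113 239/113]
step 1: x' = [-5823/9569, -7989/9569], P' = [19981/9569 -17730/9569; -17730/9569 20207/9569]
step 2: x' = [-110473/809297, -257435/809297], P' = [1689853/809297 -1499490/809297; -1499490/809297 1708991/809297]

step 0: x̄ = F·x = [2, 2]
step 0: P̄ = F·P·Fᵀ + Q = [15 12; 12 17]
step 0: y = z − H·x̄ = [-11]
step 0: S = H·P̄·Hᵀ + R = [226]
step 0: K = P̄·Hᵀ·S⁻¹ = [27/113; 29/113]
step 0: x' = x̄ + K·y = [-71/113, -93/113]
step 0: P' = (I − K·H)·P̄ = [237/113 -210/113; -210/113 239/113]
step 1: x̄ = F·x = [186/113, 186/113]
step 1: P̄ = F·P·Fᵀ + Q = [1295/113 956/113; 956/113 1521/113]
step 1: y = z − H·x̄ = [-1083/113]
step 1: S = H·P̄·Hᵀ + R = [19138/113]
step 1: K = P̄·Hᵀ·S⁻¹ = [2251/9569; 2477/9569]
step 1: x' = x̄ + K·y = [-5823/9569, -7989/9569]
step 1: P' = (I − K·H)·P̄ = [19981/9569 -17730/9569; -17730/9569 20207/9569]
step 2: x̄ = F·x = [15978/9569, 15978/9569]
step 2: P̄ = F·P·Fᵀ + Q = [109535/9569 80828/9569; 80828/9569 128673/9569]
step 2: y = z − H·x̄ = [-73481/9569]
step 2: S = H·P̄·Hᵀ + R = [1618594/9569]
step 2: K = P̄·Hᵀ·S⁻¹ = [190363/809297; 209501/809297]
step 2: x' = x̄ + K·y = [-110473/809297, -257435/809297]
step 2: P' = (I − K·H)·P̄ = [1689853/809297 -1499490/809297; -1499490/809297 1708991/809297]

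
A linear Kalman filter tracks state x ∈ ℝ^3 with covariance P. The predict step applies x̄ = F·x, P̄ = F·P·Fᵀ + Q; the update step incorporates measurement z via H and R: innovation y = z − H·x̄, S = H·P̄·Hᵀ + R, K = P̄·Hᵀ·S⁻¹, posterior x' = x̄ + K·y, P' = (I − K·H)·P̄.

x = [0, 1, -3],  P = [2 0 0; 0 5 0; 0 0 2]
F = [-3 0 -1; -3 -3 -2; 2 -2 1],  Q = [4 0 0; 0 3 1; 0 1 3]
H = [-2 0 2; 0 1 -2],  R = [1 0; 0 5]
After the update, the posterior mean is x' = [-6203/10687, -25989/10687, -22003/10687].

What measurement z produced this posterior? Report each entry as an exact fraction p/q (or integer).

z = [-3, 1]

x̄ = F·x = [3, 3, -5]
P̄ = F·P·Fᵀ + Q = [24 22 -14; 22 74 15; -14 15 33]
S = H·P̄·Hᵀ + R = [341 -202; -202 151]
K = P̄·Hᵀ·S⁻¹ = [-1376/10687 1698/10687; 6774/10687 12176/10687; 3892/10687 1597/10687]
x' − x̄ = [-38264/10687, -58050/10687, 31432/10687] = K·y
y = (KᵀK)⁻¹·Kᵀ·(x' − x̄) = [13, -12]
z = y + H·x̄ = [13, -12] + [-16, 13] = [-3, 1]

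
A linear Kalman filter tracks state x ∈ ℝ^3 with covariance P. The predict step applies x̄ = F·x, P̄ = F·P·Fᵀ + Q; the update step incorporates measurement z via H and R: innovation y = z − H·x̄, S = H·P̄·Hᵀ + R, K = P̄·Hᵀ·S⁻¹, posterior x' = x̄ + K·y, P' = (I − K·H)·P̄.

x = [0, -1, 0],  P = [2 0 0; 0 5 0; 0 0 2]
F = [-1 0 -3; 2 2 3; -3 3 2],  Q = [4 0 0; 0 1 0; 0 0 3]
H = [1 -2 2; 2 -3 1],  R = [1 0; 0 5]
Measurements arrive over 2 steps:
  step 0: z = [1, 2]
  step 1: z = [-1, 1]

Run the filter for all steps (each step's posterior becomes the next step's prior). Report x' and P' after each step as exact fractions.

step 0: x̄ = F·x = [0, -2, -3]
step 0: P̄ = F·P·Fᵀ + Q = [24 -22 -6; -22 47 30; -6 30 74]
step 0: y = z − H·x̄ = [3, -1]
step 0: S = H·P̄·Hᵀ + R = [333 362; 362 658]
step 0: K = P̄·Hᵀ·S⁻¹ = [-1124/44035 7846/44035; 9631/44035 -31343/88070; 32046/44035 -19504/44035]
step 0: x' = x̄ + K·y = [-11218/44035, -87011/88070, -16463/44035]
step 0: P' = (I − K·H)·P̄ = [272416/44035 184416/44035 47646/44035; 184416/44035 359797/88070 92506/44035; 47646/44035 92506/44035 84706/44035]
step 1: x̄ = F·x = [60607/44035, -158836/44035, -259577/88070]
step 1: P̄ = F·P·Fᵀ + Q = [1496786/44035 -2659868/44035 -743268/44035; -2659868/44035 5772799/44035 917479/44035; -743268/44035 917479/44035 3521183/88070]
step 1: y = z − H·x̄ = [-162737/44035, -847797/88070]
step 1: S = H·P̄·Hᵀ + R = [32000951/44035 48714453/44035; 48714453/44035 166727143/88070]
step 1: K = P̄·Hᵀ·S⁻¹ = [-490679718/2676195169 615141884/2676195169; 1219940968/13380975845 -4199343876/13380975845; 9053764614/13380975845 -5688484133/13380975845]
step 1: x' = x̄ + K·y = [-424885115/2676195169, -2469920030/2676195169, -3627747856/2676195169]
step 1: P' = (I − K·H)·P̄ = [7452313146/2676195169 3928710220/2676195169 -42786212/2676195169; 3928710220/2676195169 25536008257/13380975845 16324203191/13380975845; -42786212/2676195169 16324203191/13380975845 20958051028/13380975845]

step 0: x' = [-11218/44035, -87011/88070, -16463/44035], P' = [272416/44035 184416/44035 47646/44035; 184416/44035 359797/88070 92506/44035; 47646/44035 92506/44035 84706/44035]
step 1: x' = [-424885115/2676195169, -2469920030/2676195169, -3627747856/2676195169], P' = [7452313146/2676195169 3928710220/2676195169 -42786212/2676195169; 3928710220/2676195169 25536008257/13380975845 16324203191/13380975845; -42786212/2676195169 16324203191/13380975845 20958051028/13380975845]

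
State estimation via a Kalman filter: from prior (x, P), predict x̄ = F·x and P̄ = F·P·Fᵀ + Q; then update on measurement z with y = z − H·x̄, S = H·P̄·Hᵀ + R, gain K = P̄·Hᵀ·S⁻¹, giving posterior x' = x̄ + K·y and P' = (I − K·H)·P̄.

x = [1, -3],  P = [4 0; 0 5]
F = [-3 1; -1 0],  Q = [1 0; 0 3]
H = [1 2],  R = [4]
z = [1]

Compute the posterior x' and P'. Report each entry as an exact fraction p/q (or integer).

x' = [-69/61, 56/61]
P' = [384/61 -126/61; -126/61 89/61]

x̄ = F·x = [-6, -1]
P̄ = F·P·Fᵀ + Q = [42 12; 12 7]
y = z − H·x̄ = [9]
S = H·P̄·Hᵀ + R = [122]
K = P̄·Hᵀ·S⁻¹ = [33/61; 13/61]
x' = x̄ + K·y = [-69/61, 56/61]
P' = (I − K·H)·P̄ = [384/61 -126/61; -126/61 89/61]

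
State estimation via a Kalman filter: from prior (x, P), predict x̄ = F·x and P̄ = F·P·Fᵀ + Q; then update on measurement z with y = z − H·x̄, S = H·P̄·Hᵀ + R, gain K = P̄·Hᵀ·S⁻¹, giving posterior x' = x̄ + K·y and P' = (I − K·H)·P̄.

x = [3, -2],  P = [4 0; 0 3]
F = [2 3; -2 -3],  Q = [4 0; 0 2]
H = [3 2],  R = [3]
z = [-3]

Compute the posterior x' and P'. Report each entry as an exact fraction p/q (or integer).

x' = [-11/6, 13/10]
P' = [241/18 -115/6; -115/6 281/10]

x̄ = F·x = [0, 0]
P̄ = F·P·Fᵀ + Q = [47 -43; -43 45]
y = z − H·x̄ = [-3]
S = H·P̄·Hᵀ + R = [90]
K = P̄·Hᵀ·S⁻¹ = [11/18; -13/30]
x' = x̄ + K·y = [-11/6, 13/10]
P' = (I − K·H)·P̄ = [241/18 -115/6; -115/6 281/10]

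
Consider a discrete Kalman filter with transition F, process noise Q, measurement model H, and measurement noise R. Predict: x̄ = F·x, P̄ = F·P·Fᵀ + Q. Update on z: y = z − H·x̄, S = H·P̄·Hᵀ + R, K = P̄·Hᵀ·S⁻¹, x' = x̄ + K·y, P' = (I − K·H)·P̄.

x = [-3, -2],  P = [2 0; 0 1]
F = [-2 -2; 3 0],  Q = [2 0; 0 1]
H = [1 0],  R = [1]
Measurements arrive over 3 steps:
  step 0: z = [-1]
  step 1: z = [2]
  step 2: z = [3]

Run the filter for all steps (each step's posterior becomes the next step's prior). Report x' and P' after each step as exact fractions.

step 0: x' = [-4/15, -1/5], P' = [14/15 -4/5; -4/5 47/5]
step 1: x' = [1122/569, -468/569], P' = [554/569 -12/569; -12/569 5339/569]
step 2: x' = [72534/25183, 131742/25183], P' = [24614/25183 -3252/25183; -3252/25183 227269/25183]

step 0: x̄ = F·x = [10, -9]
step 0: P̄ = F·P·Fᵀ + Q = [14 -12; -12 19]
step 0: y = z − H·x̄ = [-11]
step 0: S = H·P̄·Hᵀ + R = [15]
step 0: K = P̄·Hᵀ·S⁻¹ = [14/15; -4/5]
step 0: x' = x̄ + K·y = [-4/15, -1/5]
step 0: P' = (I − K·H)·P̄ = [14/15 -4/5; -4/5 47/5]
step 1: x̄ = F·x = [14/15, -4/5]
step 1: P̄ = F·P·Fᵀ + Q = [554/15 -4/5; -4/5 47/5]
step 1: y = z − H·x̄ = [16/15]
step 1: S = H·P̄·Hᵀ + R = [569/15]
step 1: K = P̄·Hᵀ·S⁻¹ = [554/569; -12/569]
step 1: x' = x̄ + K·y = [1122/569, -468/569]
step 1: P' = (I − K·H)·P̄ = [554/569 -12/569; -12/569 5339/569]
step 2: x̄ = F·x = [-1308/569, 3366/569]
step 2: P̄ = F·P·Fᵀ + Q = [24614/569 -3252/569; -3252/569 5555/569]
step 2: y = z − H·x̄ = [3015/569]
step 2: S = H·P̄·Hᵀ + R = [25183/569]
step 2: K = P̄·Hᵀ·S⁻¹ = [24614/25183; -3252/25183]
step 2: x' = x̄ + K·y = [72534/25183, 131742/25183]
step 2: P' = (I − K·H)·P̄ = [24614/25183 -3252/25183; -3252/25183 227269/25183]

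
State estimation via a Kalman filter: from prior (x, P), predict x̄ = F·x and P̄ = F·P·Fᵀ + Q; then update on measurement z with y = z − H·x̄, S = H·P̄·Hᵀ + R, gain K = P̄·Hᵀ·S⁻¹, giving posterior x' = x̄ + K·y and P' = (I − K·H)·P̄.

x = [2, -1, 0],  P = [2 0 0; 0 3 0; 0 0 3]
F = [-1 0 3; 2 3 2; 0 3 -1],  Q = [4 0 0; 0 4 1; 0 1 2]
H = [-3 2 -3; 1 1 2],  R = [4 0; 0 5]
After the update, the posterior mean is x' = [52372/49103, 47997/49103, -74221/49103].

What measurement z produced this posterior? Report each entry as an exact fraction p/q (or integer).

z = [3, -1]

x̄ = F·x = [-2, 1, -3]
P̄ = F·P·Fᵀ + Q = [33 14 -9; 14 51 22; -9 22 32]
S = H·P̄·Hᵀ + R = [199 -100; -100 297]
K = P̄·Hᵀ·S⁻¹ = [-10168/49103 1371/49103; 9118/49103 21091/49103; 275/49103 12823/49103]
x' − x̄ = [150578/49103, -1106/49103, 73088/49103] = K·y
y = (KᵀK)⁻¹·Kᵀ·(x' − x̄) = [-14, 6]
z = y + H·x̄ = [-14, 6] + [17, -7] = [3, -1]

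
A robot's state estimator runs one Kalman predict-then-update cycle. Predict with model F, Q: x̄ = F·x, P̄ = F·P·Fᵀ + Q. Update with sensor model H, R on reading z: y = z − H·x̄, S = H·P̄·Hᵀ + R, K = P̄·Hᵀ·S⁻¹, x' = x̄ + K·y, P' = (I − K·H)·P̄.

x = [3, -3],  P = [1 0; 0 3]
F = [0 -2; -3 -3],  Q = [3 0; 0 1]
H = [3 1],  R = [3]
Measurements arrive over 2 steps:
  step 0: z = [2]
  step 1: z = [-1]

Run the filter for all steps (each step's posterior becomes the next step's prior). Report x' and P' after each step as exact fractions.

step 0: x' = [690/283, -1456/283], P' = [276/283 -639/283; -639/283 2190/283]
step 1: x' = [61157/154141, -303661/154141], P' = [95460/154141 -171981/154141; -171981/154141 632622/154141]

step 0: x̄ = F·x = [6, 0]
step 0: P̄ = F·P·Fᵀ + Q = [15 18; 18 37]
step 0: y = z − H·x̄ = [-16]
step 0: S = H·P̄·Hᵀ + R = [283]
step 0: K = P̄·Hᵀ·S⁻¹ = [63/283; 91/283]
step 0: x' = x̄ + K·y = [690/283, -1456/283]
step 0: P' = (I − K·H)·P̄ = [276/283 -639/283; -639/283 2190/283]
step 1: x̄ = F·x = [2912/283, 2298/283]
step 1: P̄ = F·P·Fᵀ + Q = [9609/283 9306/283; 9306/283 10975/283]
step 1: y = z − H·x̄ = [-11317/283]
step 1: S = H·P̄·Hᵀ + R = [154141/283]
step 1: K = P̄·Hᵀ·S⁻¹ = [38133/154141; 38893/154141]
step 1: x' = x̄ + K·y = [61157/154141, -303661/154141]
step 1: P' = (I − K·H)·P̄ = [95460/154141 -171981/154141; -171981/154141 632622/154141]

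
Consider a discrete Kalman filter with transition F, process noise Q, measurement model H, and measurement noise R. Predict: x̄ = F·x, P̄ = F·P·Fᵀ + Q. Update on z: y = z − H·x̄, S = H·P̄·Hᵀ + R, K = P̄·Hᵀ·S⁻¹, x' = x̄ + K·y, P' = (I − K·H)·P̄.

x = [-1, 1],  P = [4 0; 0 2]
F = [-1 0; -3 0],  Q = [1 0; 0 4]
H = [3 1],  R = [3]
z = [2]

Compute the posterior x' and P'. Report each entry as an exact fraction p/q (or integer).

x' = [13/40, 11/10]
P' = [71/160 -33/40; -33/40 39/10]

x̄ = F·x = [1, 3]
P̄ = F·P·Fᵀ + Q = [5 12; 12 40]
y = z − H·x̄ = [-4]
S = H·P̄·Hᵀ + R = [160]
K = P̄·Hᵀ·S⁻¹ = [27/160; 19/40]
x' = x̄ + K·y = [13/40, 11/10]
P' = (I − K·H)·P̄ = [71/160 -33/40; -33/40 39/10]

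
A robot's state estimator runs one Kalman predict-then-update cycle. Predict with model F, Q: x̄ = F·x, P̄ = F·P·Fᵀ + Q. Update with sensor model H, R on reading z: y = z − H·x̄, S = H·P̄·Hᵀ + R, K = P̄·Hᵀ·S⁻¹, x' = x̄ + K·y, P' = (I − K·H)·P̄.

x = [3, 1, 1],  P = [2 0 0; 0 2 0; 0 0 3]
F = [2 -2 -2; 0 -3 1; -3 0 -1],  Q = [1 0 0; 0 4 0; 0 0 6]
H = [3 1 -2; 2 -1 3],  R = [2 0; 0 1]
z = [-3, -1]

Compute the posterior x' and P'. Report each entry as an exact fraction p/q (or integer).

x' = [-62393/154316, -865745/154316, -301805/154316]
P' = [37033/154316 -226435/154316 -92079/154316; -226435/154316 3009033/154316 1151229/154316; -92079/154316 1151229/154316 455913/154316]

x̄ = F·x = [2, -2, -10]
P̄ = F·P·Fᵀ + Q = [29 6 -6; 6 25 -3; -6 -3 27]
y = z − H·x̄ = [-27, 23]
S = H·P̄·Hᵀ + R = [516 -64; -64 307]
K = P̄·Hᵀ·S⁻¹ = [34411/154316 6066/38579; 13635/154316 -2054/38579; -18417/154316 8088/38579]
x' = x̄ + K·y = [-62393/154316, -865745/154316, -301805/154316]
P' = (I − K·H)·P̄ = [37033/154316 -226435/154316 -92079/154316; -226435/154316 3009033/154316 1151229/154316; -92079/154316 1151229/154316 455913/154316]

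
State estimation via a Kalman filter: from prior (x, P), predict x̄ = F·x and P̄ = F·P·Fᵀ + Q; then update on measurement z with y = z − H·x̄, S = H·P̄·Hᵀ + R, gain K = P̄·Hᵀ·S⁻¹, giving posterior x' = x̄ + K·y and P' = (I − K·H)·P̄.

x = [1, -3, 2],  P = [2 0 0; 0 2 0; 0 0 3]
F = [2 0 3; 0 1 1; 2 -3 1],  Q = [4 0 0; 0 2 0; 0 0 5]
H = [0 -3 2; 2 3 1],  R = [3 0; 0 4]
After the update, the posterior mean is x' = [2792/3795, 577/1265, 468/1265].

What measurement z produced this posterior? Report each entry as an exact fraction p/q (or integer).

x̄ = F·x = [8, -1, 13]
P̄ = F·P·Fᵀ + Q = [39 9 17; 9 7 -3; 17 -3 34]
S = H·P̄·Hᵀ + R = [238 10; 10 415]
K = P̄·Hᵀ·S⁻¹ = [337/19734 14483/49335; -771/6578 1473/16445; 2091/6578 2212/16445]
x' − x̄ = [-27568/3795, 1842/1265, -15977/1265] = K·y
y = (KᵀK)⁻¹·Kᵀ·(x' − x̄) = [-30, -23]
z = y + H·x̄ = [-30, -23] + [29, 26] = [-1, 3]

z = [-1, 3]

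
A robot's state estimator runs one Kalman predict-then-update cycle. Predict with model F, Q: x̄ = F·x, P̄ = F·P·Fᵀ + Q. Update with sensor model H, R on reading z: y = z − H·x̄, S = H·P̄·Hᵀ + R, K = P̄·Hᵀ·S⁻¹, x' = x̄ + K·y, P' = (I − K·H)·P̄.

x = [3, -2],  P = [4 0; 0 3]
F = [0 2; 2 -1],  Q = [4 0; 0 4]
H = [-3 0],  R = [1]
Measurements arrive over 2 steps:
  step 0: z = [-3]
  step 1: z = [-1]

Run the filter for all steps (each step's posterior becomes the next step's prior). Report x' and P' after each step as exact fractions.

step 0: x̄ = F·x = [-4, 8]
step 0: P̄ = F·P·Fᵀ + Q = [16 -6; -6 23]
step 0: y = z − H·x̄ = [-15]
step 0: S = H·P̄·Hᵀ + R = [145]
step 0: K = P̄·Hᵀ·S⁻¹ = [-48/145; 18/145]
step 0: x' = x̄ + K·y = [28/29, 178/29]
step 0: P' = (I − K·H)·P̄ = [16/145 -6/145; -6/145 3011/145]
step 1: x̄ = F·x = [356/29, -122/29]
step 1: P̄ = F·P·Fᵀ + Q = [12624/145 -6046/145; -6046/145 3679/145]
step 1: y = z − H·x̄ = [1039/29]
step 1: S = H·P̄·Hᵀ + R = [113761/145]
step 1: K = P̄·Hᵀ·S⁻¹ = [-37872/113761; 18138/113761]
step 1: x' = x̄ + K·y = [39652/113761, 171260/113761]
step 1: P' = (I − K·H)·P̄ = [12624/113761 -6046/113761; -6046/113761 617515/113761]

step 0: x' = [28/29, 178/29], P' = [16/145 -6/145; -6/145 3011/145]
step 1: x' = [39652/113761, 171260/113761], P' = [12624/113761 -6046/113761; -6046/113761 617515/113761]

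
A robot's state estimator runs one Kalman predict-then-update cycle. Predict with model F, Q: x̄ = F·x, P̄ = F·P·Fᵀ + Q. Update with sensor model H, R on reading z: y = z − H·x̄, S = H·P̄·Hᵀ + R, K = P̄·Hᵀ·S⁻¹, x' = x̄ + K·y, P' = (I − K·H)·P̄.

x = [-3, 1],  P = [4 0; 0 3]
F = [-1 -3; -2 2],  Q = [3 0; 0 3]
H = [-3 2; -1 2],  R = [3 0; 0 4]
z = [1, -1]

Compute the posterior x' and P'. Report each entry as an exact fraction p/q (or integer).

x' = [-519/1807, -1004/9035]
P' = [2712/1807 2850/1807; 2850/1807 18789/9035]

x̄ = F·x = [0, 8]
P̄ = F·P·Fᵀ + Q = [34 -10; -10 31]
y = z − H·x̄ = [-15, -17]
S = H·P̄·Hᵀ + R = [553 306; 306 202]
K = P̄·Hᵀ·S⁻¹ = [-812/1807 747/1807; -1724/9035 5832/9035]
x' = x̄ + K·y = [-519/1807, -1004/9035]
P' = (I − K·H)·P̄ = [2712/1807 2850/1807; 2850/1807 18789/9035]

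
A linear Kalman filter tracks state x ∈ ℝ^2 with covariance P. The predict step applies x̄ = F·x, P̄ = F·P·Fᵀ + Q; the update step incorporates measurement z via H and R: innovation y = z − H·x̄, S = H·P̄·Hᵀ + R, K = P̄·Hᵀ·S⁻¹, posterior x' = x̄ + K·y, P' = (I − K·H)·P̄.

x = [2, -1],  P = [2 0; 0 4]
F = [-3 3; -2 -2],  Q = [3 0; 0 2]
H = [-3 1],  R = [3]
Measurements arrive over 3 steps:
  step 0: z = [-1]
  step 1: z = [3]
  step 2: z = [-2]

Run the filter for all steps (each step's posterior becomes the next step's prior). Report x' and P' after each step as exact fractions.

step 0: x' = [-384/307, -1420/307], P' = [1509/614 1989/307; 1989/307 6060/307]
step 1: x' = [-892569/947497, 236850/947497], P' = [1101531/947497 2637504/947497; 2637504/947497 8748210/947497]
step 2: x' = [1327607271/736652717, 2488641362/736652717], P' = [808876716/736652717 1892854134/736652717; 1892854134/736652717 6278665038/736652717]

step 0: x̄ = F·x = [-9, -2]
step 0: P̄ = F·P·Fᵀ + Q = [57 -12; -12 26]
step 0: y = z − H·x̄ = [-26]
step 0: S = H·P̄·Hᵀ + R = [614]
step 0: K = P̄·Hᵀ·S⁻¹ = [-183/614; 31/307]
step 0: x' = x̄ + K·y = [-384/307, -1420/307]
step 0: P' = (I − K·H)·P̄ = [1509/614 1989/307; 1989/307 6060/307]
step 1: x̄ = F·x = [-3108/307, 3608/307]
step 1: P̄ = F·P·Fᵀ + Q = [52899/614 -31833/307; -31833/307 43784/307]
step 1: y = z − H·x̄ = [-12011/307]
step 1: S = H·P̄·Hᵀ + R = [947497/614]
step 1: K = P̄·Hᵀ·S⁻¹ = [-222363/947497; 278566/947497]
step 1: x' = x̄ + K·y = [-892569/947497, 236850/947497]
step 1: P' = (I − K·H)·P̄ = [1101531/947497 2637504/947497; 2637504/947497 8748210/947497]
step 2: x̄ = F·x = [3388257/947497, 1311438/947497]
step 2: P̄ = F·P·Fᵀ + Q = [44015088/947497 -45880074/947497; -45880074/947497 62393990/947497]
step 2: y = z − H·x̄ = [6958339/947497]
step 2: S = H·P̄·Hᵀ + R = [736652717/947497]
step 2: K = P̄·Hᵀ·S⁻¹ = [-177925338/736652717; 200034212/736652717]
step 2: x' = x̄ + K·y = [1327607271/736652717, 2488641362/736652717]
step 2: P' = (I − K·H)·P̄ = [808876716/736652717 1892854134/736652717; 1892854134/736652717 6278665038/736652717]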